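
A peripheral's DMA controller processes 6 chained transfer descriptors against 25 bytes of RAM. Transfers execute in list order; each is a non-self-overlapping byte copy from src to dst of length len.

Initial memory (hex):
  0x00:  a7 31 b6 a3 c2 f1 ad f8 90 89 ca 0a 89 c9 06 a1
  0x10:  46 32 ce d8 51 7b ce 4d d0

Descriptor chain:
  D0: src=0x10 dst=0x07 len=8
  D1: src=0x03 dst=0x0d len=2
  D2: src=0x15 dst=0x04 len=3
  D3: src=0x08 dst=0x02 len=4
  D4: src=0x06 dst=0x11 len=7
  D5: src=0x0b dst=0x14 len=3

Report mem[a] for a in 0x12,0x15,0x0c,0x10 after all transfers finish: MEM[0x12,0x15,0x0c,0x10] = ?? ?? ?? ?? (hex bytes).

  after D0: wrote 8B at 0x07 = 4632ced8517bce4d
  after D1: wrote 2B at 0x0d = a3c2
  after D2: wrote 3B at 0x04 = 7bce4d
  after D3: wrote 4B at 0x02 = 32ced851
  after D4: wrote 7B at 0x11 = 4d4632ced8517b
  after D5: wrote 3B at 0x14 = 517ba3
query mem[0x12]=0x46, mem[0x15]=0x7b, mem[0x0c]=0x7b, mem[0x10]=0x46

MEM[0x12,0x15,0x0c,0x10] = 46 7b 7b 46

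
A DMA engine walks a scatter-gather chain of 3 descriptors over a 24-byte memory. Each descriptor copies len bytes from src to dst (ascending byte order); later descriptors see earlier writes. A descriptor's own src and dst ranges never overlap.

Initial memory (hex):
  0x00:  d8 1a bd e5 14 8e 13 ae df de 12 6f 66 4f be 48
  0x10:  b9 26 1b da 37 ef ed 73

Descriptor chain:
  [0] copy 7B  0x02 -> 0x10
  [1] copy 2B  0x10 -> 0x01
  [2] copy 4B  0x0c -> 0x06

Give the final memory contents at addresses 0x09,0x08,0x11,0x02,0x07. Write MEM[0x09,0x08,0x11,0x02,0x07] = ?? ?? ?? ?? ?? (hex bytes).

MEM[0x09,0x08,0x11,0x02,0x07] = 48 be e5 e5 4f

#0 dst[0x10+7] := {0xbd,0xe5,0x14,0x8e,0x13,0xae,0xdf}
#1 dst[0x01+2] := {0xbd,0xe5}
#2 dst[0x06+4] := {0x66,0x4f,0xbe,0x48}
query mem[0x09]=0x48, mem[0x08]=0xbe, mem[0x11]=0xe5, mem[0x02]=0xe5, mem[0x07]=0x4f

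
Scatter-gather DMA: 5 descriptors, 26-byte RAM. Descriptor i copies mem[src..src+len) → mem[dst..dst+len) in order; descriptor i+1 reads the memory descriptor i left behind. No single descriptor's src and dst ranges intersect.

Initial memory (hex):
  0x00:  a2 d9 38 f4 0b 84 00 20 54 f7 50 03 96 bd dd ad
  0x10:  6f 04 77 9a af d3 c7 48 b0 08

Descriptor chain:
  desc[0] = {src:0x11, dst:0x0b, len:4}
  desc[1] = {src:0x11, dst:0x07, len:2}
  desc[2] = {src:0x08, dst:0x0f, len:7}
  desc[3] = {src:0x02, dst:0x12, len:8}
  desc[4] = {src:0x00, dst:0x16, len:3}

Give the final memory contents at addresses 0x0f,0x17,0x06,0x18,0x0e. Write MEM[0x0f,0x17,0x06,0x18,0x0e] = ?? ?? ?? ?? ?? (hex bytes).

D0: mem[0x0b..0x0e] <- [04 77 9a af]
D1: mem[0x07..0x08] <- [04 77]
D2: mem[0x0f..0x15] <- [77 f7 50 04 77 9a af]
D3: mem[0x12..0x19] <- [38 f4 0b 84 00 04 77 f7]
D4: mem[0x16..0x18] <- [a2 d9 38]
query mem[0x0f]=0x77, mem[0x17]=0xd9, mem[0x06]=0x00, mem[0x18]=0x38, mem[0x0e]=0xaf

MEM[0x0f,0x17,0x06,0x18,0x0e] = 77 d9 00 38 af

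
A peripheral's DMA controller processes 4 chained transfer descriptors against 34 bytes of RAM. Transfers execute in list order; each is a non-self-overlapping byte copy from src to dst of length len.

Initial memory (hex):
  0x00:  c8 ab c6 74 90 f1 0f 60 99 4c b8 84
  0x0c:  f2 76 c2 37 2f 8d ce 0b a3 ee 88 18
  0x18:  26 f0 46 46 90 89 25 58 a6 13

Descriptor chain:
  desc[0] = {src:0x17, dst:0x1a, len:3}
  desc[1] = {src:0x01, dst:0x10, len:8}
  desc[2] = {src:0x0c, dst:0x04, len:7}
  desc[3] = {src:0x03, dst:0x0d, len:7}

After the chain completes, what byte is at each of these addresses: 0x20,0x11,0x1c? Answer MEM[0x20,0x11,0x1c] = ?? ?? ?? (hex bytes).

D0: mem[0x1a..0x1c] <- [18 26 f0]
D1: mem[0x10..0x17] <- [ab c6 74 90 f1 0f 60 99]
D2: mem[0x04..0x0a] <- [f2 76 c2 37 ab c6 74]
D3: mem[0x0d..0x13] <- [74 f2 76 c2 37 ab c6]
query mem[0x20]=0xa6, mem[0x11]=0x37, mem[0x1c]=0xf0

MEM[0x20,0x11,0x1c] = a6 37 f0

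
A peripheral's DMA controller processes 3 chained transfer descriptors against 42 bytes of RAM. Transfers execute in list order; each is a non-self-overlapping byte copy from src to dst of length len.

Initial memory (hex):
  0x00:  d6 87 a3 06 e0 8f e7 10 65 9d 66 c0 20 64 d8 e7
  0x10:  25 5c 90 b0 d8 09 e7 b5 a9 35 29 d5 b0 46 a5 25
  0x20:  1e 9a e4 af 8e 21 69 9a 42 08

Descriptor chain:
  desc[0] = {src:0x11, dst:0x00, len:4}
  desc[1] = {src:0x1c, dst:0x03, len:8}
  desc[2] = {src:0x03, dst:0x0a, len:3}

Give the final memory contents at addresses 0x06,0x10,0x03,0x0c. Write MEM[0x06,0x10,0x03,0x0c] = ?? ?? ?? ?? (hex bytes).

MEM[0x06,0x10,0x03,0x0c] = 25 25 b0 a5

#0 dst[0x00+4] := {0x5c,0x90,0xb0,0xd8}
#1 dst[0x03+8] := {0xb0,0x46,0xa5,0x25,0x1e,0x9a,0xe4,0xaf}
#2 dst[0x0a+3] := {0xb0,0x46,0xa5}
query mem[0x06]=0x25, mem[0x10]=0x25, mem[0x03]=0xb0, mem[0x0c]=0xa5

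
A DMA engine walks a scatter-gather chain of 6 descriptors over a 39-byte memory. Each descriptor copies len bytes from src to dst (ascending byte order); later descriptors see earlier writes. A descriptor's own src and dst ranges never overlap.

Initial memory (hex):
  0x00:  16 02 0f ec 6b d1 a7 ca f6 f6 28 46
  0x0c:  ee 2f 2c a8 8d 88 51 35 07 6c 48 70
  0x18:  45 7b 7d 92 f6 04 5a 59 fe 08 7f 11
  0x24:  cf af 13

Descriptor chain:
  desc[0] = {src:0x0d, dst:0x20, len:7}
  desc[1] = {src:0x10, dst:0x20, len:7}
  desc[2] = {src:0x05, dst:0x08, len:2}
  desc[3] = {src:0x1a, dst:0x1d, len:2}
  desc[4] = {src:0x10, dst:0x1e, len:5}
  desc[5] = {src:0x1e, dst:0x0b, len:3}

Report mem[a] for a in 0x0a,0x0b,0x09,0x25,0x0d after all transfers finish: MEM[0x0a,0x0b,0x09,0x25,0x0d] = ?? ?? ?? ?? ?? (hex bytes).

MEM[0x0a,0x0b,0x09,0x25,0x0d] = 28 8d a7 6c 51

[0] 0x0d->0x20 len=7 : 2f 2c a8 8d 88 51 35
[1] 0x10->0x20 len=7 : 8d 88 51 35 07 6c 48
[2] 0x05->0x08 len=2 : d1 a7
[3] 0x1a->0x1d len=2 : 7d 92
[4] 0x10->0x1e len=5 : 8d 88 51 35 07
[5] 0x1e->0x0b len=3 : 8d 88 51
query mem[0x0a]=0x28, mem[0x0b]=0x8d, mem[0x09]=0xa7, mem[0x25]=0x6c, mem[0x0d]=0x51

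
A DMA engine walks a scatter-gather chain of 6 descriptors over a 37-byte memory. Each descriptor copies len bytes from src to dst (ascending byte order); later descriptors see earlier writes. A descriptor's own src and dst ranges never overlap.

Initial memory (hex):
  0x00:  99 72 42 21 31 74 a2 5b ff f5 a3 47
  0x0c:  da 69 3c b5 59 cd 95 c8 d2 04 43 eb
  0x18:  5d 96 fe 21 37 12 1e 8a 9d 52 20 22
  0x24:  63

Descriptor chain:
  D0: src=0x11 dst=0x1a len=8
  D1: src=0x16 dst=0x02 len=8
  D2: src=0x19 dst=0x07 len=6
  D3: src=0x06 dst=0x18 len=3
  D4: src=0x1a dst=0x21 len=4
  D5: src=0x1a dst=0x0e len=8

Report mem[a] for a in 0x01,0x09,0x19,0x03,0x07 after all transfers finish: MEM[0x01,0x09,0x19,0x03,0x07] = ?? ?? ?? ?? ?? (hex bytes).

MEM[0x01,0x09,0x19,0x03,0x07] = 72 95 96 eb 96

  after D0: wrote 8B at 0x1a = cd95c8d20443eb5d
  after D1: wrote 8B at 0x02 = 43eb5d96cd95c8d2
  after D2: wrote 6B at 0x07 = 96cd95c8d204
  after D3: wrote 3B at 0x18 = cd96cd
  after D4: wrote 4B at 0x21 = cd95c8d2
  after D5: wrote 8B at 0x0e = cd95c8d20443ebcd
query mem[0x01]=0x72, mem[0x09]=0x95, mem[0x19]=0x96, mem[0x03]=0xeb, mem[0x07]=0x96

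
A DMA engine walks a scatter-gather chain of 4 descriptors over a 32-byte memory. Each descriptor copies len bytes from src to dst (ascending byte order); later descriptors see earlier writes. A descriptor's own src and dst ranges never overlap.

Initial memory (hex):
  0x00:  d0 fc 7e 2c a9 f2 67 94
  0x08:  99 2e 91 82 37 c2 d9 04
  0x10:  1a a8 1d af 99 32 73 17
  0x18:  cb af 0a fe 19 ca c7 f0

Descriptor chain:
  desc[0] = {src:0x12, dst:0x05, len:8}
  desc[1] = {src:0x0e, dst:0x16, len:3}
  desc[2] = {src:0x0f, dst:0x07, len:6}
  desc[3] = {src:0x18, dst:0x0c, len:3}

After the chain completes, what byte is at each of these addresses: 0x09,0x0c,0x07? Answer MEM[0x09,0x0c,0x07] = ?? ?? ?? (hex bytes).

#0 dst[0x05+8] := {0x1d,0xaf,0x99,0x32,0x73,0x17,0xcb,0xaf}
#1 dst[0x16+3] := {0xd9,0x04,0x1a}
#2 dst[0x07+6] := {0x04,0x1a,0xa8,0x1d,0xaf,0x99}
#3 dst[0x0c+3] := {0x1a,0xaf,0x0a}
query mem[0x09]=0xa8, mem[0x0c]=0x1a, mem[0x07]=0x04

MEM[0x09,0x0c,0x07] = a8 1a 04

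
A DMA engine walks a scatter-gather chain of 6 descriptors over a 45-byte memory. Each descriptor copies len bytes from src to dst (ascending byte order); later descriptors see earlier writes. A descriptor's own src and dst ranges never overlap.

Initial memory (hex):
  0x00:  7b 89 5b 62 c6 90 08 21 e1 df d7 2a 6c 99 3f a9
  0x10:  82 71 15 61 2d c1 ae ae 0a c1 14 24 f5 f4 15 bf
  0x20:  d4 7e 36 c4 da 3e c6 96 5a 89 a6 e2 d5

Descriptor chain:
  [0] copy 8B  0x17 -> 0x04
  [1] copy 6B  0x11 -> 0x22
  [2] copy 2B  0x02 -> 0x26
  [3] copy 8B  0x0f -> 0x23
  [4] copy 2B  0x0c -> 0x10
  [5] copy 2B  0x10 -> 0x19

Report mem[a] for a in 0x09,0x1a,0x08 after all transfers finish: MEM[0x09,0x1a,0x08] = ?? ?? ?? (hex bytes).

[0] 0x17->0x04 len=8 : ae 0a c1 14 24 f5 f4 15
[1] 0x11->0x22 len=6 : 71 15 61 2d c1 ae
[2] 0x02->0x26 len=2 : 5b 62
[3] 0x0f->0x23 len=8 : a9 82 71 15 61 2d c1 ae
[4] 0x0c->0x10 len=2 : 6c 99
[5] 0x10->0x19 len=2 : 6c 99
query mem[0x09]=0xf5, mem[0x1a]=0x99, mem[0x08]=0x24

MEM[0x09,0x1a,0x08] = f5 99 24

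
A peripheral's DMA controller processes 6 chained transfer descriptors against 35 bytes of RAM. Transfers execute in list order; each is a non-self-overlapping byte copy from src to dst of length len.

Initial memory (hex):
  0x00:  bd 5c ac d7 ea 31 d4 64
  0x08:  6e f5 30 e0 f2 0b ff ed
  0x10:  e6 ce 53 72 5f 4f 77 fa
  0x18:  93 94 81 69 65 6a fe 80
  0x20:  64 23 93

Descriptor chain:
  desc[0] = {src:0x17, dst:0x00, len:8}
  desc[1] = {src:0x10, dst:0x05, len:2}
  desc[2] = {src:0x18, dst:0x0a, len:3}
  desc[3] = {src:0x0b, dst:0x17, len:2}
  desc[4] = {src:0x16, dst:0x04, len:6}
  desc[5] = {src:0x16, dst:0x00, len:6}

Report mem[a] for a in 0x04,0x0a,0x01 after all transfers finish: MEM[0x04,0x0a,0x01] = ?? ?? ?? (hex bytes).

#0 dst[0x00+8] := {0xfa,0x93,0x94,0x81,0x69,0x65,0x6a,0xfe}
#1 dst[0x05+2] := {0xe6,0xce}
#2 dst[0x0a+3] := {0x93,0x94,0x81}
#3 dst[0x17+2] := {0x94,0x81}
#4 dst[0x04+6] := {0x77,0x94,0x81,0x94,0x81,0x69}
#5 dst[0x00+6] := {0x77,0x94,0x81,0x94,0x81,0x69}
query mem[0x04]=0x81, mem[0x0a]=0x93, mem[0x01]=0x94

MEM[0x04,0x0a,0x01] = 81 93 94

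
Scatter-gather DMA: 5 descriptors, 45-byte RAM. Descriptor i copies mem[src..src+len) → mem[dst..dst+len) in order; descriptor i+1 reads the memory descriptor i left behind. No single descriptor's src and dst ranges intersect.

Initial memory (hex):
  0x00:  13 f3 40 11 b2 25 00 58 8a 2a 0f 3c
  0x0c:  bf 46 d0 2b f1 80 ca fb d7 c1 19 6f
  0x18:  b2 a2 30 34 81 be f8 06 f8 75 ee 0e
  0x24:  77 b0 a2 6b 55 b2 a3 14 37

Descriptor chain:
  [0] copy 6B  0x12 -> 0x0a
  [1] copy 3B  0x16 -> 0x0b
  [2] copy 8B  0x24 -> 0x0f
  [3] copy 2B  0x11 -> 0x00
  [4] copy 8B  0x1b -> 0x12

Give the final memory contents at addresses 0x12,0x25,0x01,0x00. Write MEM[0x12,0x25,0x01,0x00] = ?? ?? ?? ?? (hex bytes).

#0 dst[0x0a+6] := {0xca,0xfb,0xd7,0xc1,0x19,0x6f}
#1 dst[0x0b+3] := {0x19,0x6f,0xb2}
#2 dst[0x0f+8] := {0x77,0xb0,0xa2,0x6b,0x55,0xb2,0xa3,0x14}
#3 dst[0x00+2] := {0xa2,0x6b}
#4 dst[0x12+8] := {0x34,0x81,0xbe,0xf8,0x06,0xf8,0x75,0xee}
query mem[0x12]=0x34, mem[0x25]=0xb0, mem[0x01]=0x6b, mem[0x00]=0xa2

MEM[0x12,0x25,0x01,0x00] = 34 b0 6b a2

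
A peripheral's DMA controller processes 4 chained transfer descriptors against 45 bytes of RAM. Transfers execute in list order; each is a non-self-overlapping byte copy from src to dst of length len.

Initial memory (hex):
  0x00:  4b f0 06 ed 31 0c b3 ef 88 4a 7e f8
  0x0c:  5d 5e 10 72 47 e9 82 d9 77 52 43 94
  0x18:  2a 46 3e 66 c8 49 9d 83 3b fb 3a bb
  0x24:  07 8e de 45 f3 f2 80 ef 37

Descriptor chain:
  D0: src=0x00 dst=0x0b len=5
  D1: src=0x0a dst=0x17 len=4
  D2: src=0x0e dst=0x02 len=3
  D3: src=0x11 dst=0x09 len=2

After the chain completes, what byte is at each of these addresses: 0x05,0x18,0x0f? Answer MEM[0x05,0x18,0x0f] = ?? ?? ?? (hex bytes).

[0] 0x00->0x0b len=5 : 4b f0 06 ed 31
[1] 0x0a->0x17 len=4 : 7e 4b f0 06
[2] 0x0e->0x02 len=3 : ed 31 47
[3] 0x11->0x09 len=2 : e9 82
query mem[0x05]=0x0c, mem[0x18]=0x4b, mem[0x0f]=0x31

MEM[0x05,0x18,0x0f] = 0c 4b 31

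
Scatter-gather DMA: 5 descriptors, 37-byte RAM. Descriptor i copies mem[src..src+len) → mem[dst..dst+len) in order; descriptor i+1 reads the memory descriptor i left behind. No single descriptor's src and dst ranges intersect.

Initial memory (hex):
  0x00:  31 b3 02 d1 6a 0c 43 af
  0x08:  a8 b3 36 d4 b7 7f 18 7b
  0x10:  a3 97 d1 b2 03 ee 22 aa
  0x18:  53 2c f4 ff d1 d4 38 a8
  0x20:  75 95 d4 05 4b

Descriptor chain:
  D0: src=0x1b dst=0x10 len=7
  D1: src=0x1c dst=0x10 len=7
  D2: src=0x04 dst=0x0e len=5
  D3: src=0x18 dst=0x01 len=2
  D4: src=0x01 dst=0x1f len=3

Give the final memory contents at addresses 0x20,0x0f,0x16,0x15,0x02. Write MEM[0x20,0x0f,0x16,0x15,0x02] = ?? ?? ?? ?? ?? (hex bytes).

  after D0: wrote 7B at 0x10 = ffd1d438a87595
  after D1: wrote 7B at 0x10 = d1d438a87595d4
  after D2: wrote 5B at 0x0e = 6a0c43afa8
  after D3: wrote 2B at 0x01 = 532c
  after D4: wrote 3B at 0x1f = 532cd1
query mem[0x20]=0x2c, mem[0x0f]=0x0c, mem[0x16]=0xd4, mem[0x15]=0x95, mem[0x02]=0x2c

MEM[0x20,0x0f,0x16,0x15,0x02] = 2c 0c d4 95 2c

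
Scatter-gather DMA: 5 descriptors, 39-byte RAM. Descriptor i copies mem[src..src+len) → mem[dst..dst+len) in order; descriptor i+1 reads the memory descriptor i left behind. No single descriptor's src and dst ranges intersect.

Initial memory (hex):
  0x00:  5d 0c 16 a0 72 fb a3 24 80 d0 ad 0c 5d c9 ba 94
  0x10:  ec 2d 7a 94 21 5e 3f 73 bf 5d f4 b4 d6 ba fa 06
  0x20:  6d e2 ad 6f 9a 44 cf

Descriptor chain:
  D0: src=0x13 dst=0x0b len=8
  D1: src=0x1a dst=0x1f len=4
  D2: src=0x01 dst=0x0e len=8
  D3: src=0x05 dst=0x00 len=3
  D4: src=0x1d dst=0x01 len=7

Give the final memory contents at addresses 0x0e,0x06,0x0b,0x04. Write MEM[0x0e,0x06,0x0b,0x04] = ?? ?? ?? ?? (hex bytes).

  after D0: wrote 8B at 0x0b = 94215e3f73bf5df4
  after D1: wrote 4B at 0x1f = f4b4d6ba
  after D2: wrote 8B at 0x0e = 0c16a072fba32480
  after D3: wrote 3B at 0x00 = fba324
  after D4: wrote 7B at 0x01 = bafaf4b4d6ba6f
query mem[0x0e]=0x0c, mem[0x06]=0xba, mem[0x0b]=0x94, mem[0x04]=0xb4

MEM[0x0e,0x06,0x0b,0x04] = 0c ba 94 b4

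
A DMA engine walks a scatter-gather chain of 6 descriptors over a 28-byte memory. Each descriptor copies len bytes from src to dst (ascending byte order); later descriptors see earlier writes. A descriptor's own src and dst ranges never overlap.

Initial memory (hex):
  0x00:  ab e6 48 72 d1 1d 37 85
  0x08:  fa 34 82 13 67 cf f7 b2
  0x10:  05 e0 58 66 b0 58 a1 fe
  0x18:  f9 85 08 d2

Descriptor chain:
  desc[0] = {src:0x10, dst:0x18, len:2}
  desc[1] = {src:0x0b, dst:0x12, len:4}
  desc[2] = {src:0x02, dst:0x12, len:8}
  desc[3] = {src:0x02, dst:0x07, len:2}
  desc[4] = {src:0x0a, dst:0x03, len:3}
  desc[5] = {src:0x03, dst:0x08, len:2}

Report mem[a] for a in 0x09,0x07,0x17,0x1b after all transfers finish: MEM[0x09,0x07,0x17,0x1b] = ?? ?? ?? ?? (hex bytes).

  after D0: wrote 2B at 0x18 = 05e0
  after D1: wrote 4B at 0x12 = 1367cff7
  after D2: wrote 8B at 0x12 = 4872d11d3785fa34
  after D3: wrote 2B at 0x07 = 4872
  after D4: wrote 3B at 0x03 = 821367
  after D5: wrote 2B at 0x08 = 8213
query mem[0x09]=0x13, mem[0x07]=0x48, mem[0x17]=0x85, mem[0x1b]=0xd2

MEM[0x09,0x07,0x17,0x1b] = 13 48 85 d2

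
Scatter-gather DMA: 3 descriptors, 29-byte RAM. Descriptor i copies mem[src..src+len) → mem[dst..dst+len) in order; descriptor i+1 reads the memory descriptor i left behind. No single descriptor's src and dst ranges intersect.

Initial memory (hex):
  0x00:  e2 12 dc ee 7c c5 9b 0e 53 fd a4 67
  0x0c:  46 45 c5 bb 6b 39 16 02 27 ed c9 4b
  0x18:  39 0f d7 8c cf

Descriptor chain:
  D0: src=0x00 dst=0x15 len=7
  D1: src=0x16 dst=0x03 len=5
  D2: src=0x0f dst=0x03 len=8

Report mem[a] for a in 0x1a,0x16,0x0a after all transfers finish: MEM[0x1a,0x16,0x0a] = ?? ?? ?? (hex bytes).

D0: mem[0x15..0x1b] <- [e2 12 dc ee 7c c5 9b]
D1: mem[0x03..0x07] <- [12 dc ee 7c c5]
D2: mem[0x03..0x0a] <- [bb 6b 39 16 02 27 e2 12]
query mem[0x1a]=0xc5, mem[0x16]=0x12, mem[0x0a]=0x12

MEM[0x1a,0x16,0x0a] = c5 12 12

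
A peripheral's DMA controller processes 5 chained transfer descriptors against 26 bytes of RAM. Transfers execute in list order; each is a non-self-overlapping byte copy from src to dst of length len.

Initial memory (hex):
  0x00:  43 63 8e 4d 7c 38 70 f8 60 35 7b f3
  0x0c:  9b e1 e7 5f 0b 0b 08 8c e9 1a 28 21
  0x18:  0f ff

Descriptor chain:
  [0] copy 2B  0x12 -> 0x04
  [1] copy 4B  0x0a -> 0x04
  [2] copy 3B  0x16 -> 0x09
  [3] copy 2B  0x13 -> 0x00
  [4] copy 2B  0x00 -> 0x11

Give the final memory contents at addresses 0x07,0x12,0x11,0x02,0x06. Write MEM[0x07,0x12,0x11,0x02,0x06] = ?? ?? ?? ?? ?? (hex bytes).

#0 dst[0x04+2] := {0x08,0x8c}
#1 dst[0x04+4] := {0x7b,0xf3,0x9b,0xe1}
#2 dst[0x09+3] := {0x28,0x21,0x0f}
#3 dst[0x00+2] := {0x8c,0xe9}
#4 dst[0x11+2] := {0x8c,0xe9}
query mem[0x07]=0xe1, mem[0x12]=0xe9, mem[0x11]=0x8c, mem[0x02]=0x8e, mem[0x06]=0x9b

MEM[0x07,0x12,0x11,0x02,0x06] = e1 e9 8c 8e 9b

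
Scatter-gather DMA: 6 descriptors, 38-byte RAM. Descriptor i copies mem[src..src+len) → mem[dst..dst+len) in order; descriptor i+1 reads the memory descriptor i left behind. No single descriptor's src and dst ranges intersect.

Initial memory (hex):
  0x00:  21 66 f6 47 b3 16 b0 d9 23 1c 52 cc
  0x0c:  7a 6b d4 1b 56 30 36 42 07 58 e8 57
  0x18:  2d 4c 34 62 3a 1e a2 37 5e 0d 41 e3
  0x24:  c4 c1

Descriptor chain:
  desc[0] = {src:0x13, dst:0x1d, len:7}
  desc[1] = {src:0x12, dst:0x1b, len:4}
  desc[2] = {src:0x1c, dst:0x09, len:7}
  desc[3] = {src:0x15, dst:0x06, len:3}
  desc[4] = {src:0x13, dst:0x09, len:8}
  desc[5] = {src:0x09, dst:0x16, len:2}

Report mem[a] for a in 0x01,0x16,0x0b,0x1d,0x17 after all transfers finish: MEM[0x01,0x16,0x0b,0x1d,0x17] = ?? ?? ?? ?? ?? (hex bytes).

MEM[0x01,0x16,0x0b,0x1d,0x17] = 66 42 58 07 07

  after D0: wrote 7B at 0x1d = 420758e8572d4c
  after D1: wrote 4B at 0x1b = 36420758
  after D2: wrote 7B at 0x09 = 42075858e8572d
  after D3: wrote 3B at 0x06 = 58e857
  after D4: wrote 8B at 0x09 = 420758e8572d4c34
  after D5: wrote 2B at 0x16 = 4207
query mem[0x01]=0x66, mem[0x16]=0x42, mem[0x0b]=0x58, mem[0x1d]=0x07, mem[0x17]=0x07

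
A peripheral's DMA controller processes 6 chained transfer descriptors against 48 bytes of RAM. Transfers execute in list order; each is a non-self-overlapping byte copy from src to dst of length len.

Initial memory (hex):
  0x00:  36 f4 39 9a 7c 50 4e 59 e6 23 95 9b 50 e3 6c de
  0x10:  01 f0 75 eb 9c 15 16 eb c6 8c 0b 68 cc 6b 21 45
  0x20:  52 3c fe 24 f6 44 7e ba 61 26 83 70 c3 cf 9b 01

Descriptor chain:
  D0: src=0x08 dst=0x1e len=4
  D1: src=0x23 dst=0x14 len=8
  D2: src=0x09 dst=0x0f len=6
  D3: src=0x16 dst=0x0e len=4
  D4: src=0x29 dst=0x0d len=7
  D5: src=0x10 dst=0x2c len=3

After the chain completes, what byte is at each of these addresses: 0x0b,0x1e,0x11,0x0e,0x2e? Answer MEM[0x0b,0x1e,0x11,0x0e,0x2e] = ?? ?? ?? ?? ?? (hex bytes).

MEM[0x0b,0x1e,0x11,0x0e,0x2e] = 9b e6 cf 83 9b

#0 dst[0x1e+4] := {0xe6,0x23,0x95,0x9b}
#1 dst[0x14+8] := {0x24,0xf6,0x44,0x7e,0xba,0x61,0x26,0x83}
#2 dst[0x0f+6] := {0x23,0x95,0x9b,0x50,0xe3,0x6c}
#3 dst[0x0e+4] := {0x44,0x7e,0xba,0x61}
#4 dst[0x0d+7] := {0x26,0x83,0x70,0xc3,0xcf,0x9b,0x01}
#5 dst[0x2c+3] := {0xc3,0xcf,0x9b}
query mem[0x0b]=0x9b, mem[0x1e]=0xe6, mem[0x11]=0xcf, mem[0x0e]=0x83, mem[0x2e]=0x9b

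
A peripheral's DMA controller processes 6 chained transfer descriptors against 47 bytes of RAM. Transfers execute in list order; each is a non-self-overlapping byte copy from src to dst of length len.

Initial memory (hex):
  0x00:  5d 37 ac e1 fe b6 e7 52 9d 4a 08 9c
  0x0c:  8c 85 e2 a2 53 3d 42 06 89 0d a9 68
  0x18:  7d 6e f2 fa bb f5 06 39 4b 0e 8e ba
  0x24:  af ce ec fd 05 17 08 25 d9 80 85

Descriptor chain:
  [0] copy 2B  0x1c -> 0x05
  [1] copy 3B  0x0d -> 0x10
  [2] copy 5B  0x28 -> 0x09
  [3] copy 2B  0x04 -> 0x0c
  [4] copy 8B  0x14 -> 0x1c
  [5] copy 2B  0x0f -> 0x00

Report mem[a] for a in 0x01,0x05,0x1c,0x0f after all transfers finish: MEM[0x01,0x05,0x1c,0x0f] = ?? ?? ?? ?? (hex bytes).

#0 dst[0x05+2] := {0xbb,0xf5}
#1 dst[0x10+3] := {0x85,0xe2,0xa2}
#2 dst[0x09+5] := {0x05,0x17,0x08,0x25,0xd9}
#3 dst[0x0c+2] := {0xfe,0xbb}
#4 dst[0x1c+8] := {0x89,0x0d,0xa9,0x68,0x7d,0x6e,0xf2,0xfa}
#5 dst[0x00+2] := {0xa2,0x85}
query mem[0x01]=0x85, mem[0x05]=0xbb, mem[0x1c]=0x89, mem[0x0f]=0xa2

MEM[0x01,0x05,0x1c,0x0f] = 85 bb 89 a2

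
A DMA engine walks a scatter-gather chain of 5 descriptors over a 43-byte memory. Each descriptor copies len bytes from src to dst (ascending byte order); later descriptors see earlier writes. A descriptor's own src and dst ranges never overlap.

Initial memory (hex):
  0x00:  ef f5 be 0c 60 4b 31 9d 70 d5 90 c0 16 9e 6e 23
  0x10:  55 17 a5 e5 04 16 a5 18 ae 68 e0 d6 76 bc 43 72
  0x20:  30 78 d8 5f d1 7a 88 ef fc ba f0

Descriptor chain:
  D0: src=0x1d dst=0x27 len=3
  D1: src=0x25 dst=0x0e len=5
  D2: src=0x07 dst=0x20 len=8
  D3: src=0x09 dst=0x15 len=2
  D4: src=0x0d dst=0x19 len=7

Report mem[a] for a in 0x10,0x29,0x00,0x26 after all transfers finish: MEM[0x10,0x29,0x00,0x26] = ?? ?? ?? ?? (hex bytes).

  after D0: wrote 3B at 0x27 = bc4372
  after D1: wrote 5B at 0x0e = 7a88bc4372
  after D2: wrote 8B at 0x20 = 9d70d590c0169e7a
  after D3: wrote 2B at 0x15 = d590
  after D4: wrote 7B at 0x19 = 9e7a88bc4372e5
query mem[0x10]=0xbc, mem[0x29]=0x72, mem[0x00]=0xef, mem[0x26]=0x9e

MEM[0x10,0x29,0x00,0x26] = bc 72 ef 9e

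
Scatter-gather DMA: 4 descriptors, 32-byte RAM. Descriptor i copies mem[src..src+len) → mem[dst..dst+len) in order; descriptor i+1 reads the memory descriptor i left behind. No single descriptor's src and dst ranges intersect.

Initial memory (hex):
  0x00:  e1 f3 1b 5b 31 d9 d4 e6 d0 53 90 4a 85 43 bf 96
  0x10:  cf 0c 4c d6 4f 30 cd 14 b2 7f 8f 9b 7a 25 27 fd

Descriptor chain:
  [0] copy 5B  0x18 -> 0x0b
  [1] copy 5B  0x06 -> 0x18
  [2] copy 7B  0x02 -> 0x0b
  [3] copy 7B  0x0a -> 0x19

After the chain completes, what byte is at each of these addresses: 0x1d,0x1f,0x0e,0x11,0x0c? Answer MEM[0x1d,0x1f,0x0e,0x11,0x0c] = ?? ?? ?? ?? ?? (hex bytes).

MEM[0x1d,0x1f,0x0e,0x11,0x0c] = d9 e6 d9 d0 5b

[0] 0x18->0x0b len=5 : b2 7f 8f 9b 7a
[1] 0x06->0x18 len=5 : d4 e6 d0 53 90
[2] 0x02->0x0b len=7 : 1b 5b 31 d9 d4 e6 d0
[3] 0x0a->0x19 len=7 : 90 1b 5b 31 d9 d4 e6
query mem[0x1d]=0xd9, mem[0x1f]=0xe6, mem[0x0e]=0xd9, mem[0x11]=0xd0, mem[0x0c]=0x5b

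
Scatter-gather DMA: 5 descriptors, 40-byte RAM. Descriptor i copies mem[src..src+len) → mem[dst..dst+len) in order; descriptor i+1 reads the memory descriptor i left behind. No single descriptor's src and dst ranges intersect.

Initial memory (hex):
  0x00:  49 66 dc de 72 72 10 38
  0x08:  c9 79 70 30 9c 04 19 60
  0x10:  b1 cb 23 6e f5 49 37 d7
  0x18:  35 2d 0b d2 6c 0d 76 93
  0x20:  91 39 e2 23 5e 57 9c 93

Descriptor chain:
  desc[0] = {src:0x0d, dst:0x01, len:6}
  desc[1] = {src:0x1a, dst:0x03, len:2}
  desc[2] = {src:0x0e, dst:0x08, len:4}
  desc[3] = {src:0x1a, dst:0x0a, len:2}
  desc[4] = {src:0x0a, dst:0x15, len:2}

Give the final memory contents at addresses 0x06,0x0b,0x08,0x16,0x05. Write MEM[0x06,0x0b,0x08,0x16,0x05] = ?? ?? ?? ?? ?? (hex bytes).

[0] 0x0d->0x01 len=6 : 04 19 60 b1 cb 23
[1] 0x1a->0x03 len=2 : 0b d2
[2] 0x0e->0x08 len=4 : 19 60 b1 cb
[3] 0x1a->0x0a len=2 : 0b d2
[4] 0x0a->0x15 len=2 : 0b d2
query mem[0x06]=0x23, mem[0x0b]=0xd2, mem[0x08]=0x19, mem[0x16]=0xd2, mem[0x05]=0xcb

MEM[0x06,0x0b,0x08,0x16,0x05] = 23 d2 19 d2 cb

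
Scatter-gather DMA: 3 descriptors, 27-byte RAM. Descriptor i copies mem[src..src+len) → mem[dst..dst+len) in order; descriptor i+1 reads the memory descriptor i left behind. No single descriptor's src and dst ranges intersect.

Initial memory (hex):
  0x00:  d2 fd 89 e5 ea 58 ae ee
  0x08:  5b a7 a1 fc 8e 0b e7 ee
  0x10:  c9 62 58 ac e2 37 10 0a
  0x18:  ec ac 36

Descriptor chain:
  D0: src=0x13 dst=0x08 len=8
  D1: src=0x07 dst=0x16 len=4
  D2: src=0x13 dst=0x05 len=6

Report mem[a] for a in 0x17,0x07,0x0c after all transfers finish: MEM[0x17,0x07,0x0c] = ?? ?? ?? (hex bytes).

MEM[0x17,0x07,0x0c] = ac 37 0a

[0] 0x13->0x08 len=8 : ac e2 37 10 0a ec ac 36
[1] 0x07->0x16 len=4 : ee ac e2 37
[2] 0x13->0x05 len=6 : ac e2 37 ee ac e2
query mem[0x17]=0xac, mem[0x07]=0x37, mem[0x0c]=0x0a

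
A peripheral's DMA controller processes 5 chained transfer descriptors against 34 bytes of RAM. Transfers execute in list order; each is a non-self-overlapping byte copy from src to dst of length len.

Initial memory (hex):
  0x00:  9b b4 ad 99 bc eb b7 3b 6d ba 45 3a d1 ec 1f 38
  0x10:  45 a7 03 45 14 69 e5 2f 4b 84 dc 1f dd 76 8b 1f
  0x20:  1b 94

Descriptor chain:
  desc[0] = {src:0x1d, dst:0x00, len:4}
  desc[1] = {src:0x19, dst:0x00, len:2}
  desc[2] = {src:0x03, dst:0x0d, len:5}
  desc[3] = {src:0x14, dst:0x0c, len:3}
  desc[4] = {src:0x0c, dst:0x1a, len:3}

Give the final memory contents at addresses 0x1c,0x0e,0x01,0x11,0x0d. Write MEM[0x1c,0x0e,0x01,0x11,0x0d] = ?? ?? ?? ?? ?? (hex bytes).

[0] 0x1d->0x00 len=4 : 76 8b 1f 1b
[1] 0x19->0x00 len=2 : 84 dc
[2] 0x03->0x0d len=5 : 1b bc eb b7 3b
[3] 0x14->0x0c len=3 : 14 69 e5
[4] 0x0c->0x1a len=3 : 14 69 e5
query mem[0x1c]=0xe5, mem[0x0e]=0xe5, mem[0x01]=0xdc, mem[0x11]=0x3b, mem[0x0d]=0x69

MEM[0x1c,0x0e,0x01,0x11,0x0d] = e5 e5 dc 3b 69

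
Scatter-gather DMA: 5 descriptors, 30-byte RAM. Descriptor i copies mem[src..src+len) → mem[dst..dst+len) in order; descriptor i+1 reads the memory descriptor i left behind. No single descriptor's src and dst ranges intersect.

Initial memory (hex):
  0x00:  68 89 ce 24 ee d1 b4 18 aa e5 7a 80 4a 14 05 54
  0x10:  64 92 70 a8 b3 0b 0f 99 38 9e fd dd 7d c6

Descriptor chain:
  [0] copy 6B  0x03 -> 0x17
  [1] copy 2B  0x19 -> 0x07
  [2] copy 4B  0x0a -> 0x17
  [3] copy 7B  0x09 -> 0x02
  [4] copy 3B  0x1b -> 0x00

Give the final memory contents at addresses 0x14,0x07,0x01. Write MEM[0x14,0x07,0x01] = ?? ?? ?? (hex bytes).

D0: mem[0x17..0x1c] <- [24 ee d1 b4 18 aa]
D1: mem[0x07..0x08] <- [d1 b4]
D2: mem[0x17..0x1a] <- [7a 80 4a 14]
D3: mem[0x02..0x08] <- [e5 7a 80 4a 14 05 54]
D4: mem[0x00..0x02] <- [18 aa c6]
query mem[0x14]=0xb3, mem[0x07]=0x05, mem[0x01]=0xaa

MEM[0x14,0x07,0x01] = b3 05 aa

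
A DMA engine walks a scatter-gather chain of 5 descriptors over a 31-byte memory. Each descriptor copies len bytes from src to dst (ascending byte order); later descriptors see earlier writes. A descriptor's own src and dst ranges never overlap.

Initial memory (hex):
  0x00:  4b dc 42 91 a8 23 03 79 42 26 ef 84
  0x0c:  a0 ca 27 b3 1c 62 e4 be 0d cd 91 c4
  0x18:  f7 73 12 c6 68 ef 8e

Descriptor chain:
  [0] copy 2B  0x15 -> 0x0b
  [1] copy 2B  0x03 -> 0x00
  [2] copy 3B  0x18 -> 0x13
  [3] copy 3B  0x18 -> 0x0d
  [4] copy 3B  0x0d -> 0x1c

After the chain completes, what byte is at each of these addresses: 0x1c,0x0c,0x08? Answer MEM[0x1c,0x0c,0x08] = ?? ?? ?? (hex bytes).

MEM[0x1c,0x0c,0x08] = f7 91 42

[0] 0x15->0x0b len=2 : cd 91
[1] 0x03->0x00 len=2 : 91 a8
[2] 0x18->0x13 len=3 : f7 73 12
[3] 0x18->0x0d len=3 : f7 73 12
[4] 0x0d->0x1c len=3 : f7 73 12
query mem[0x1c]=0xf7, mem[0x0c]=0x91, mem[0x08]=0x42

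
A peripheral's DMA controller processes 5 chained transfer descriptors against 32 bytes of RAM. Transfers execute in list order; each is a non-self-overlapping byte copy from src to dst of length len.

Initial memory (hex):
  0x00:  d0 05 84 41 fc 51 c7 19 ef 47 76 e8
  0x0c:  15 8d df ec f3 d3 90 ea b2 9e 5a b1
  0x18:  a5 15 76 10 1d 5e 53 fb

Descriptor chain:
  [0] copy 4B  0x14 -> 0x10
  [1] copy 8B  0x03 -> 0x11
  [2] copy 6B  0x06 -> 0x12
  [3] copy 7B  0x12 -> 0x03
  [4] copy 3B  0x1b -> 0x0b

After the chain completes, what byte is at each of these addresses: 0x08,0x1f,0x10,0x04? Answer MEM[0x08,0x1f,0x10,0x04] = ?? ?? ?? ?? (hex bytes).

MEM[0x08,0x1f,0x10,0x04] = e8 fb b2 19

[0] 0x14->0x10 len=4 : b2 9e 5a b1
[1] 0x03->0x11 len=8 : 41 fc 51 c7 19 ef 47 76
[2] 0x06->0x12 len=6 : c7 19 ef 47 76 e8
[3] 0x12->0x03 len=7 : c7 19 ef 47 76 e8 76
[4] 0x1b->0x0b len=3 : 10 1d 5e
query mem[0x08]=0xe8, mem[0x1f]=0xfb, mem[0x10]=0xb2, mem[0x04]=0x19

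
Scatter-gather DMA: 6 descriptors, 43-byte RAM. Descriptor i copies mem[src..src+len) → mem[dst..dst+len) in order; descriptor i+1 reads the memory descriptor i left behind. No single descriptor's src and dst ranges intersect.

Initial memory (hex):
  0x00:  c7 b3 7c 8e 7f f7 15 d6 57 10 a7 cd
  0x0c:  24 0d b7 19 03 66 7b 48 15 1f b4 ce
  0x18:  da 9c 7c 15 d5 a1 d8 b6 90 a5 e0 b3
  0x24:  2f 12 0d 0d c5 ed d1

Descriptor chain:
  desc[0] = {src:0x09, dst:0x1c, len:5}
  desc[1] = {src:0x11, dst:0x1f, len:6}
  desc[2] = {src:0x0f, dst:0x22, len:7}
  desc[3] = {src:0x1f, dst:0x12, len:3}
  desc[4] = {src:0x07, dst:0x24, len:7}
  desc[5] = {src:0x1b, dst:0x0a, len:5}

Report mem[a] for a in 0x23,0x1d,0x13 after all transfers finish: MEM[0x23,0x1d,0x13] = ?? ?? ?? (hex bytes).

MEM[0x23,0x1d,0x13] = 03 a7 7b

  after D0: wrote 5B at 0x1c = 10a7cd240d
  after D1: wrote 6B at 0x1f = 667b48151fb4
  after D2: wrote 7B at 0x22 = 1903667b48151f
  after D3: wrote 3B at 0x12 = 667b48
  after D4: wrote 7B at 0x24 = d65710a7cd240d
  after D5: wrote 5B at 0x0a = 1510a7cd66
query mem[0x23]=0x03, mem[0x1d]=0xa7, mem[0x13]=0x7b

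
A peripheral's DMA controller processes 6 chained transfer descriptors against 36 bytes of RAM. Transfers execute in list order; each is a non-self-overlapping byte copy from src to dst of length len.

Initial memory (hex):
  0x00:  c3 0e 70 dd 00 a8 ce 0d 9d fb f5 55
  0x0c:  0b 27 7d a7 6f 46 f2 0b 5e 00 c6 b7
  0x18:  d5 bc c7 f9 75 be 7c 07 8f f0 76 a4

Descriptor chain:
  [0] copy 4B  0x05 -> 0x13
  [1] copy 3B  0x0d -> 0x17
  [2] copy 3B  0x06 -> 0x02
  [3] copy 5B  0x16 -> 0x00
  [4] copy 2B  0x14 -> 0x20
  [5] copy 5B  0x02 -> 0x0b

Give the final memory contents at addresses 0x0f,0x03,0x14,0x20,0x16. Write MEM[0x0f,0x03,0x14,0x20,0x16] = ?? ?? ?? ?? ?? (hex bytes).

D0: mem[0x13..0x16] <- [a8 ce 0d 9d]
D1: mem[0x17..0x19] <- [27 7d a7]
D2: mem[0x02..0x04] <- [ce 0d 9d]
D3: mem[0x00..0x04] <- [9d 27 7d a7 c7]
D4: mem[0x20..0x21] <- [ce 0d]
D5: mem[0x0b..0x0f] <- [7d a7 c7 a8 ce]
query mem[0x0f]=0xce, mem[0x03]=0xa7, mem[0x14]=0xce, mem[0x20]=0xce, mem[0x16]=0x9d

MEM[0x0f,0x03,0x14,0x20,0x16] = ce a7 ce ce 9d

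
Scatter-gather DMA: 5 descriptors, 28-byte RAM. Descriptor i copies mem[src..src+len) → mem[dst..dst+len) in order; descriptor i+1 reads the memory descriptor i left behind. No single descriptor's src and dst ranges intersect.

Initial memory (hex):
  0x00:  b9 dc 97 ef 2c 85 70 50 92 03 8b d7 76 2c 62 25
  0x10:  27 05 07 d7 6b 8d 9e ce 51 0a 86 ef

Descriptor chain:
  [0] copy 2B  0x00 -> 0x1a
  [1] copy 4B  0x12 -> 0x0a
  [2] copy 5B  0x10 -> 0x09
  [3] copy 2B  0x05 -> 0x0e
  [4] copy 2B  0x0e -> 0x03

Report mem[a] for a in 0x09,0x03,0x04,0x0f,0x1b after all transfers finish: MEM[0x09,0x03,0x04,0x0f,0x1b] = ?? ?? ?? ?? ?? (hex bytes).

[0] 0x00->0x1a len=2 : b9 dc
[1] 0x12->0x0a len=4 : 07 d7 6b 8d
[2] 0x10->0x09 len=5 : 27 05 07 d7 6b
[3] 0x05->0x0e len=2 : 85 70
[4] 0x0e->0x03 len=2 : 85 70
query mem[0x09]=0x27, mem[0x03]=0x85, mem[0x04]=0x70, mem[0x0f]=0x70, mem[0x1b]=0xdc

MEM[0x09,0x03,0x04,0x0f,0x1b] = 27 85 70 70 dc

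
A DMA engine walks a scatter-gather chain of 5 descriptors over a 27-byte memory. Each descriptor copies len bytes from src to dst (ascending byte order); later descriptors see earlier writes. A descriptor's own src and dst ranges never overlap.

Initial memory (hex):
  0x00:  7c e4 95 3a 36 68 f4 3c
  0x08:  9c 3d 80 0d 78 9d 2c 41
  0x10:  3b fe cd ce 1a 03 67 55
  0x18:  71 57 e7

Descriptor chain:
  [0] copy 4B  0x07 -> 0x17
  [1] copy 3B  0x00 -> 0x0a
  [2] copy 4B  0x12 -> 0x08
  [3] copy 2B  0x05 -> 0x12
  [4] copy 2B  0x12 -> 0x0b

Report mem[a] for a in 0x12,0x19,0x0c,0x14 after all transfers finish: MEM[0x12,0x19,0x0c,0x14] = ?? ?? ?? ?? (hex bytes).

[0] 0x07->0x17 len=4 : 3c 9c 3d 80
[1] 0x00->0x0a len=3 : 7c e4 95
[2] 0x12->0x08 len=4 : cd ce 1a 03
[3] 0x05->0x12 len=2 : 68 f4
[4] 0x12->0x0b len=2 : 68 f4
query mem[0x12]=0x68, mem[0x19]=0x3d, mem[0x0c]=0xf4, mem[0x14]=0x1a

MEM[0x12,0x19,0x0c,0x14] = 68 3d f4 1a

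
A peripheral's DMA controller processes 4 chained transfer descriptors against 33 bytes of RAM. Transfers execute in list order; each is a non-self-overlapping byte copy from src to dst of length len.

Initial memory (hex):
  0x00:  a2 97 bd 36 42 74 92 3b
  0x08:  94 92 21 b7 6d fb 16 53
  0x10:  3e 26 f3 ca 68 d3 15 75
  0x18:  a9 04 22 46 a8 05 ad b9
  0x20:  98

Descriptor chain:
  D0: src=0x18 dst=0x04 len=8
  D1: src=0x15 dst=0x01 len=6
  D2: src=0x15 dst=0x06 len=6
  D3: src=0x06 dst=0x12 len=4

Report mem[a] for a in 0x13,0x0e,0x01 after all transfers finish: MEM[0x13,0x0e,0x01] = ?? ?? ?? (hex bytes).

MEM[0x13,0x0e,0x01] = 15 16 d3

  after D0: wrote 8B at 0x04 = a9042246a805adb9
  after D1: wrote 6B at 0x01 = d31575a90422
  after D2: wrote 6B at 0x06 = d31575a90422
  after D3: wrote 4B at 0x12 = d31575a9
query mem[0x13]=0x15, mem[0x0e]=0x16, mem[0x01]=0xd3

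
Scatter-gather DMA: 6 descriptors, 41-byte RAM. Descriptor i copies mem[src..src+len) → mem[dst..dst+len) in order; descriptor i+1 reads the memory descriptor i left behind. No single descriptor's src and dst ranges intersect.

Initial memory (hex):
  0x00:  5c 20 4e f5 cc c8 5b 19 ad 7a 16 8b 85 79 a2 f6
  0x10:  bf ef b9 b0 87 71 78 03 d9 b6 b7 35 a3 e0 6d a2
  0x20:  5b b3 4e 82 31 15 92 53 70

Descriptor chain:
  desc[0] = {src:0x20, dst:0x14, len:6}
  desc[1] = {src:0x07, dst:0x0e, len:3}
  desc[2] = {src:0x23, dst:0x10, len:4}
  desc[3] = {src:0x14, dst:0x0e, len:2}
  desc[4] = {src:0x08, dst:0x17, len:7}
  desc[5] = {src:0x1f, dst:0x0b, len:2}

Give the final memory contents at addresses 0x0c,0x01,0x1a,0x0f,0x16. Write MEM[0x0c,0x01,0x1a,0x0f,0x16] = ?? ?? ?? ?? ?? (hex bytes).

[0] 0x20->0x14 len=6 : 5b b3 4e 82 31 15
[1] 0x07->0x0e len=3 : 19 ad 7a
[2] 0x23->0x10 len=4 : 82 31 15 92
[3] 0x14->0x0e len=2 : 5b b3
[4] 0x08->0x17 len=7 : ad 7a 16 8b 85 79 5b
[5] 0x1f->0x0b len=2 : a2 5b
query mem[0x0c]=0x5b, mem[0x01]=0x20, mem[0x1a]=0x8b, mem[0x0f]=0xb3, mem[0x16]=0x4e

MEM[0x0c,0x01,0x1a,0x0f,0x16] = 5b 20 8b b3 4e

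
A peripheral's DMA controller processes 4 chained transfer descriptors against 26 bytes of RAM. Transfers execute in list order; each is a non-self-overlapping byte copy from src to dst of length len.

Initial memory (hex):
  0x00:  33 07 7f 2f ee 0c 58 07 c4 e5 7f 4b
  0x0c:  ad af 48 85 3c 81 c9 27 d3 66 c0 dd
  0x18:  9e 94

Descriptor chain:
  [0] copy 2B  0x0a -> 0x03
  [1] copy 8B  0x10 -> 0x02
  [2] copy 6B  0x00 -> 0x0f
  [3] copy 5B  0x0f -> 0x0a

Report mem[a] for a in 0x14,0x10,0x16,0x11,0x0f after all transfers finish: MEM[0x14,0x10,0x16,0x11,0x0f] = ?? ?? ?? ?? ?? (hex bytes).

MEM[0x14,0x10,0x16,0x11,0x0f] = 27 07 c0 3c 33

#0 dst[0x03+2] := {0x7f,0x4b}
#1 dst[0x02+8] := {0x3c,0x81,0xc9,0x27,0xd3,0x66,0xc0,0xdd}
#2 dst[0x0f+6] := {0x33,0x07,0x3c,0x81,0xc9,0x27}
#3 dst[0x0a+5] := {0x33,0x07,0x3c,0x81,0xc9}
query mem[0x14]=0x27, mem[0x10]=0x07, mem[0x16]=0xc0, mem[0x11]=0x3c, mem[0x0f]=0x33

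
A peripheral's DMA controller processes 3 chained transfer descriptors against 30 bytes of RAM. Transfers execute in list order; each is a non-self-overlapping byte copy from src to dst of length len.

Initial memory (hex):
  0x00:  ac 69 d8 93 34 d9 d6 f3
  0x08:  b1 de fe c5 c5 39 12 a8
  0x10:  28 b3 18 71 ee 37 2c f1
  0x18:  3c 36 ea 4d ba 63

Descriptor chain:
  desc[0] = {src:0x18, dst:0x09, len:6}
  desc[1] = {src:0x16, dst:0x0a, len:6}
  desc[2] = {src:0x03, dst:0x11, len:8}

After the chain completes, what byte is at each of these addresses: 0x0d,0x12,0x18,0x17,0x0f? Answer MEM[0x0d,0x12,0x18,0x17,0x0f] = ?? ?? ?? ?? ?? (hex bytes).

MEM[0x0d,0x12,0x18,0x17,0x0f] = 36 34 2c 3c 4d

D0: mem[0x09..0x0e] <- [3c 36 ea 4d ba 63]
D1: mem[0x0a..0x0f] <- [2c f1 3c 36 ea 4d]
D2: mem[0x11..0x18] <- [93 34 d9 d6 f3 b1 3c 2c]
query mem[0x0d]=0x36, mem[0x12]=0x34, mem[0x18]=0x2c, mem[0x17]=0x3c, mem[0x0f]=0x4d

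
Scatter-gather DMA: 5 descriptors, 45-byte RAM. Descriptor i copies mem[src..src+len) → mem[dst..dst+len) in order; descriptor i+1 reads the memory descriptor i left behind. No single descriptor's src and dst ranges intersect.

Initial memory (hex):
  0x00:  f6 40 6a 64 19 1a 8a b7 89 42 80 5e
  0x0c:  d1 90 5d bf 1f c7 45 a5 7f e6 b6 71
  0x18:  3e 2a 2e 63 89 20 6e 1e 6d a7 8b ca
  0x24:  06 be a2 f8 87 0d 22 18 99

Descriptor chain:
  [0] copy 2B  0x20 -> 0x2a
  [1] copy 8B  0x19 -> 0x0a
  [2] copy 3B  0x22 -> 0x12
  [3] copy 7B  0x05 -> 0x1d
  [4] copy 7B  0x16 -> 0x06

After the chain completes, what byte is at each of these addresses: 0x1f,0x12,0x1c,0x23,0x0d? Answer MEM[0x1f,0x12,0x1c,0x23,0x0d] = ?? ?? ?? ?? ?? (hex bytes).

MEM[0x1f,0x12,0x1c,0x23,0x0d] = b7 8b 89 2e 89

  after D0: wrote 2B at 0x2a = 6da7
  after D1: wrote 8B at 0x0a = 2a2e6389206e1e6d
  after D2: wrote 3B at 0x12 = 8bca06
  after D3: wrote 7B at 0x1d = 1a8ab789422a2e
  after D4: wrote 7B at 0x06 = b6713e2a2e6389
query mem[0x1f]=0xb7, mem[0x12]=0x8b, mem[0x1c]=0x89, mem[0x23]=0x2e, mem[0x0d]=0x89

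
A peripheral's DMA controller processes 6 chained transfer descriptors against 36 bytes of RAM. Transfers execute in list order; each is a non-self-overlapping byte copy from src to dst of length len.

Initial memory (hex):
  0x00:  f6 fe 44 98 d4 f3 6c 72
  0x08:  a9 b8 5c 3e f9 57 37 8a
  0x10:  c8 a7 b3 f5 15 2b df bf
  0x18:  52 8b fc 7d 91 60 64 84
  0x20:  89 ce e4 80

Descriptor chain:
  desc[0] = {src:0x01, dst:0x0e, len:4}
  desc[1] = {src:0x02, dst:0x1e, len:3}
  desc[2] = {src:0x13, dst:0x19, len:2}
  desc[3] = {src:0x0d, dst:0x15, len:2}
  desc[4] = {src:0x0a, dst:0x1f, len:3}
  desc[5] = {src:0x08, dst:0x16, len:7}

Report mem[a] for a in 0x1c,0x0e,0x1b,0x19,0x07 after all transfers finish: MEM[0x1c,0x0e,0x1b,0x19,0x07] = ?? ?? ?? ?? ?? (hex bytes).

MEM[0x1c,0x0e,0x1b,0x19,0x07] = fe fe 57 3e 72

D0: mem[0x0e..0x11] <- [fe 44 98 d4]
D1: mem[0x1e..0x20] <- [44 98 d4]
D2: mem[0x19..0x1a] <- [f5 15]
D3: mem[0x15..0x16] <- [57 fe]
D4: mem[0x1f..0x21] <- [5c 3e f9]
D5: mem[0x16..0x1c] <- [a9 b8 5c 3e f9 57 fe]
query mem[0x1c]=0xfe, mem[0x0e]=0xfe, mem[0x1b]=0x57, mem[0x19]=0x3e, mem[0x07]=0x72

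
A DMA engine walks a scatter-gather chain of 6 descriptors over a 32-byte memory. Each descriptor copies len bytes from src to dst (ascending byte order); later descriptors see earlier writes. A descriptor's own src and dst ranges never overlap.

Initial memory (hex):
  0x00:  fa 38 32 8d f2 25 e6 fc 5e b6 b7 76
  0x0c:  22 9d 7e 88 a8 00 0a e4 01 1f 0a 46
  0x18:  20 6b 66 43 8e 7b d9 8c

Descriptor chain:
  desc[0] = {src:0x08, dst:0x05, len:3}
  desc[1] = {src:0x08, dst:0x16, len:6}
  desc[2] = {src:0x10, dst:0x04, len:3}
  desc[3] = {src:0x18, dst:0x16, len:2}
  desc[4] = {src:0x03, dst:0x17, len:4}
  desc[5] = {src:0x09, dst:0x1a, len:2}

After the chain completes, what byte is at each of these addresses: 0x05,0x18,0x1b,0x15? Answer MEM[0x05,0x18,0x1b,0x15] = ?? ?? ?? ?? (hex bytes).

#0 dst[0x05+3] := {0x5e,0xb6,0xb7}
#1 dst[0x16+6] := {0x5e,0xb6,0xb7,0x76,0x22,0x9d}
#2 dst[0x04+3] := {0xa8,0x00,0x0a}
#3 dst[0x16+2] := {0xb7,0x76}
#4 dst[0x17+4] := {0x8d,0xa8,0x00,0x0a}
#5 dst[0x1a+2] := {0xb6,0xb7}
query mem[0x05]=0x00, mem[0x18]=0xa8, mem[0x1b]=0xb7, mem[0x15]=0x1f

MEM[0x05,0x18,0x1b,0x15] = 00 a8 b7 1f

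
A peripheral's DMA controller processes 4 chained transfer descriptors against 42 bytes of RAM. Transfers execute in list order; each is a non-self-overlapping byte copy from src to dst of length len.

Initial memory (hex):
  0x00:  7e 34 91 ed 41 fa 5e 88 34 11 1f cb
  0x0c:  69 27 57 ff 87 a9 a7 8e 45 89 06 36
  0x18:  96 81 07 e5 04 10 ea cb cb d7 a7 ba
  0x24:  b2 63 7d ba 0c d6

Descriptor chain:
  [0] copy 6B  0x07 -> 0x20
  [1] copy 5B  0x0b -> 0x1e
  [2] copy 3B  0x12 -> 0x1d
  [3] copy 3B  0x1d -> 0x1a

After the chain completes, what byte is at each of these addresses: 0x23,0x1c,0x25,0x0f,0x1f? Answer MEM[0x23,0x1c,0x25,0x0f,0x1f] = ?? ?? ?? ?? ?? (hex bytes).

MEM[0x23,0x1c,0x25,0x0f,0x1f] = 1f 45 69 ff 45

[0] 0x07->0x20 len=6 : 88 34 11 1f cb 69
[1] 0x0b->0x1e len=5 : cb 69 27 57 ff
[2] 0x12->0x1d len=3 : a7 8e 45
[3] 0x1d->0x1a len=3 : a7 8e 45
query mem[0x23]=0x1f, mem[0x1c]=0x45, mem[0x25]=0x69, mem[0x0f]=0xff, mem[0x1f]=0x45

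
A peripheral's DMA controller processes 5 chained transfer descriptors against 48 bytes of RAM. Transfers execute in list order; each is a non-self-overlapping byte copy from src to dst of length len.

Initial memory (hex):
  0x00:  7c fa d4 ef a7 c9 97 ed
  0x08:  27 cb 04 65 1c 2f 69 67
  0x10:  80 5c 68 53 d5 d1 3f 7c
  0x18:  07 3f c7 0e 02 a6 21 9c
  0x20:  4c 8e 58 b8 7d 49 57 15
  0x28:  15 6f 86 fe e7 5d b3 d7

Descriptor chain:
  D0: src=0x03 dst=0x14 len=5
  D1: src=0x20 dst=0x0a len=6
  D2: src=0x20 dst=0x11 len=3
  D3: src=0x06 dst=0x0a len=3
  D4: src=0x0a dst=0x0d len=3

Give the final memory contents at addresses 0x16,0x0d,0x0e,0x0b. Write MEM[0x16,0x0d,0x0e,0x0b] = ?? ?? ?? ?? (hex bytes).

MEM[0x16,0x0d,0x0e,0x0b] = c9 97 ed ed

[0] 0x03->0x14 len=5 : ef a7 c9 97 ed
[1] 0x20->0x0a len=6 : 4c 8e 58 b8 7d 49
[2] 0x20->0x11 len=3 : 4c 8e 58
[3] 0x06->0x0a len=3 : 97 ed 27
[4] 0x0a->0x0d len=3 : 97 ed 27
query mem[0x16]=0xc9, mem[0x0d]=0x97, mem[0x0e]=0xed, mem[0x0b]=0xed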